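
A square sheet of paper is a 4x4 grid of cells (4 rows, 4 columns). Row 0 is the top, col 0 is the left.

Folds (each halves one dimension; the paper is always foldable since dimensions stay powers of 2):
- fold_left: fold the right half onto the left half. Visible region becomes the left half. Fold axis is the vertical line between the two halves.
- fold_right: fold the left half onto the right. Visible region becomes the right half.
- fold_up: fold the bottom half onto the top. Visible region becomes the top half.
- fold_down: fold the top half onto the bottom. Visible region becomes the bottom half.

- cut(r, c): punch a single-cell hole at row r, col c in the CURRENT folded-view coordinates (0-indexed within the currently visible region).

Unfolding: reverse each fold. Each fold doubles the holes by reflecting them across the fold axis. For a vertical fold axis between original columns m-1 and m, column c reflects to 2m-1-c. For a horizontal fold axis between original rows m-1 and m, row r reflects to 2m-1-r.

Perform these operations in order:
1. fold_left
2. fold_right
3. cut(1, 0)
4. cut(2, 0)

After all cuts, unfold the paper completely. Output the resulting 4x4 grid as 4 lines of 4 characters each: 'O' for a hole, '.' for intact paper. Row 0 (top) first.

Op 1 fold_left: fold axis v@2; visible region now rows[0,4) x cols[0,2) = 4x2
Op 2 fold_right: fold axis v@1; visible region now rows[0,4) x cols[1,2) = 4x1
Op 3 cut(1, 0): punch at orig (1,1); cuts so far [(1, 1)]; region rows[0,4) x cols[1,2) = 4x1
Op 4 cut(2, 0): punch at orig (2,1); cuts so far [(1, 1), (2, 1)]; region rows[0,4) x cols[1,2) = 4x1
Unfold 1 (reflect across v@1): 4 holes -> [(1, 0), (1, 1), (2, 0), (2, 1)]
Unfold 2 (reflect across v@2): 8 holes -> [(1, 0), (1, 1), (1, 2), (1, 3), (2, 0), (2, 1), (2, 2), (2, 3)]

Answer: ....
OOOO
OOOO
....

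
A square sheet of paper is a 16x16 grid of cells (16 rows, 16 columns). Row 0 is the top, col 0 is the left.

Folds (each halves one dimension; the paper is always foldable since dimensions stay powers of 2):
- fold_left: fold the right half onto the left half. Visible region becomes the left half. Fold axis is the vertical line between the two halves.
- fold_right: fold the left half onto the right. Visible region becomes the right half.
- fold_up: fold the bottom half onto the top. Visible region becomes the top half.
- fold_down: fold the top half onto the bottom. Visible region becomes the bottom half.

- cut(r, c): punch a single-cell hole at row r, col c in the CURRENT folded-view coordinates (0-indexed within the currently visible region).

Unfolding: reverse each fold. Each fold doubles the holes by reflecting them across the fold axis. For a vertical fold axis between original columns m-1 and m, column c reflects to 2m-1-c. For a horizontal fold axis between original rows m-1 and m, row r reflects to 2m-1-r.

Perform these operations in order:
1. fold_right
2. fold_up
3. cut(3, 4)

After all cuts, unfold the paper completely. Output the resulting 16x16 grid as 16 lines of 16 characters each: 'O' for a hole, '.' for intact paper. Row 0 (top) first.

Op 1 fold_right: fold axis v@8; visible region now rows[0,16) x cols[8,16) = 16x8
Op 2 fold_up: fold axis h@8; visible region now rows[0,8) x cols[8,16) = 8x8
Op 3 cut(3, 4): punch at orig (3,12); cuts so far [(3, 12)]; region rows[0,8) x cols[8,16) = 8x8
Unfold 1 (reflect across h@8): 2 holes -> [(3, 12), (12, 12)]
Unfold 2 (reflect across v@8): 4 holes -> [(3, 3), (3, 12), (12, 3), (12, 12)]

Answer: ................
................
................
...O........O...
................
................
................
................
................
................
................
................
...O........O...
................
................
................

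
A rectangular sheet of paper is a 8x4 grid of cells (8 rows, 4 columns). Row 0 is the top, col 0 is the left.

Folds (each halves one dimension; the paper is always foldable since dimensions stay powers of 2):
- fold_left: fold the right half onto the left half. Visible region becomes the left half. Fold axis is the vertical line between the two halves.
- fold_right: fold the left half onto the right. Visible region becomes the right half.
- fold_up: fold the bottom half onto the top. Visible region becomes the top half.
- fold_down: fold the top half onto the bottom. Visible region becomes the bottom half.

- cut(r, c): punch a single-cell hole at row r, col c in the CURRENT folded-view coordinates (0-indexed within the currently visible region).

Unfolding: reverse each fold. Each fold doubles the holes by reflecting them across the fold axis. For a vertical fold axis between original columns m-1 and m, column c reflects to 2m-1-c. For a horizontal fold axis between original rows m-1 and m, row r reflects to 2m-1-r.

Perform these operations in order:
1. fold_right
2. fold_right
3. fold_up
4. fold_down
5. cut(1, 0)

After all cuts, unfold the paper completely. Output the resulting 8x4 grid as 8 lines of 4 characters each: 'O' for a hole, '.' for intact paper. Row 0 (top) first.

Answer: OOOO
....
....
OOOO
OOOO
....
....
OOOO

Derivation:
Op 1 fold_right: fold axis v@2; visible region now rows[0,8) x cols[2,4) = 8x2
Op 2 fold_right: fold axis v@3; visible region now rows[0,8) x cols[3,4) = 8x1
Op 3 fold_up: fold axis h@4; visible region now rows[0,4) x cols[3,4) = 4x1
Op 4 fold_down: fold axis h@2; visible region now rows[2,4) x cols[3,4) = 2x1
Op 5 cut(1, 0): punch at orig (3,3); cuts so far [(3, 3)]; region rows[2,4) x cols[3,4) = 2x1
Unfold 1 (reflect across h@2): 2 holes -> [(0, 3), (3, 3)]
Unfold 2 (reflect across h@4): 4 holes -> [(0, 3), (3, 3), (4, 3), (7, 3)]
Unfold 3 (reflect across v@3): 8 holes -> [(0, 2), (0, 3), (3, 2), (3, 3), (4, 2), (4, 3), (7, 2), (7, 3)]
Unfold 4 (reflect across v@2): 16 holes -> [(0, 0), (0, 1), (0, 2), (0, 3), (3, 0), (3, 1), (3, 2), (3, 3), (4, 0), (4, 1), (4, 2), (4, 3), (7, 0), (7, 1), (7, 2), (7, 3)]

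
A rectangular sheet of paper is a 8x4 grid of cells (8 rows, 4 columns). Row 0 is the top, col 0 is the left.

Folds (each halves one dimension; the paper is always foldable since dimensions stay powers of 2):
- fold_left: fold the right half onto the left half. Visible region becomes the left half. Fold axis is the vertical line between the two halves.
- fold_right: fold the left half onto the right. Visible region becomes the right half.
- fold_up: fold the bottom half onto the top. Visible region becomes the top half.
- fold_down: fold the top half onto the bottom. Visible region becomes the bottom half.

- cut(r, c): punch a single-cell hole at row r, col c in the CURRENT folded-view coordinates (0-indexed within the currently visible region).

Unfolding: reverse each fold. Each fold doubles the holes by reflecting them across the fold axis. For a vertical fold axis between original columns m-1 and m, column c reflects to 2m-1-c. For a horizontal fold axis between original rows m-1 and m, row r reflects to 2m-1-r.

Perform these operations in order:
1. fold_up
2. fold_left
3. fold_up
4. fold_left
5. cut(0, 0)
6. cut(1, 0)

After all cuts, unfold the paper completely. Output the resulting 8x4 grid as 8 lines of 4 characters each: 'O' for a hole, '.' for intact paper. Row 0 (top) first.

Answer: OOOO
OOOO
OOOO
OOOO
OOOO
OOOO
OOOO
OOOO

Derivation:
Op 1 fold_up: fold axis h@4; visible region now rows[0,4) x cols[0,4) = 4x4
Op 2 fold_left: fold axis v@2; visible region now rows[0,4) x cols[0,2) = 4x2
Op 3 fold_up: fold axis h@2; visible region now rows[0,2) x cols[0,2) = 2x2
Op 4 fold_left: fold axis v@1; visible region now rows[0,2) x cols[0,1) = 2x1
Op 5 cut(0, 0): punch at orig (0,0); cuts so far [(0, 0)]; region rows[0,2) x cols[0,1) = 2x1
Op 6 cut(1, 0): punch at orig (1,0); cuts so far [(0, 0), (1, 0)]; region rows[0,2) x cols[0,1) = 2x1
Unfold 1 (reflect across v@1): 4 holes -> [(0, 0), (0, 1), (1, 0), (1, 1)]
Unfold 2 (reflect across h@2): 8 holes -> [(0, 0), (0, 1), (1, 0), (1, 1), (2, 0), (2, 1), (3, 0), (3, 1)]
Unfold 3 (reflect across v@2): 16 holes -> [(0, 0), (0, 1), (0, 2), (0, 3), (1, 0), (1, 1), (1, 2), (1, 3), (2, 0), (2, 1), (2, 2), (2, 3), (3, 0), (3, 1), (3, 2), (3, 3)]
Unfold 4 (reflect across h@4): 32 holes -> [(0, 0), (0, 1), (0, 2), (0, 3), (1, 0), (1, 1), (1, 2), (1, 3), (2, 0), (2, 1), (2, 2), (2, 3), (3, 0), (3, 1), (3, 2), (3, 3), (4, 0), (4, 1), (4, 2), (4, 3), (5, 0), (5, 1), (5, 2), (5, 3), (6, 0), (6, 1), (6, 2), (6, 3), (7, 0), (7, 1), (7, 2), (7, 3)]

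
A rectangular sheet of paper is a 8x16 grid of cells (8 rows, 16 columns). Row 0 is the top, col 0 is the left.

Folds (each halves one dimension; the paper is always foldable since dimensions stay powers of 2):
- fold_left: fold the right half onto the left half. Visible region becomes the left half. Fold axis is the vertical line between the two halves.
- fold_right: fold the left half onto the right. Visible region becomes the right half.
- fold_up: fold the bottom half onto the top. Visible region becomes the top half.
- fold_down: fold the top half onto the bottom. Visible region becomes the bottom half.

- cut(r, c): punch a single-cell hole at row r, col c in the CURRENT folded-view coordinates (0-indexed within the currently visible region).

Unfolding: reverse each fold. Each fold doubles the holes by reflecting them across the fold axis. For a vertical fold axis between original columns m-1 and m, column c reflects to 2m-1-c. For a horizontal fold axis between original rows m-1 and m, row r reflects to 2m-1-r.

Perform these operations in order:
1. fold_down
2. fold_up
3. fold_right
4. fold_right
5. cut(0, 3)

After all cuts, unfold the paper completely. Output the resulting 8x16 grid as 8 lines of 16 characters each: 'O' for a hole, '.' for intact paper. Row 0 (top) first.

Op 1 fold_down: fold axis h@4; visible region now rows[4,8) x cols[0,16) = 4x16
Op 2 fold_up: fold axis h@6; visible region now rows[4,6) x cols[0,16) = 2x16
Op 3 fold_right: fold axis v@8; visible region now rows[4,6) x cols[8,16) = 2x8
Op 4 fold_right: fold axis v@12; visible region now rows[4,6) x cols[12,16) = 2x4
Op 5 cut(0, 3): punch at orig (4,15); cuts so far [(4, 15)]; region rows[4,6) x cols[12,16) = 2x4
Unfold 1 (reflect across v@12): 2 holes -> [(4, 8), (4, 15)]
Unfold 2 (reflect across v@8): 4 holes -> [(4, 0), (4, 7), (4, 8), (4, 15)]
Unfold 3 (reflect across h@6): 8 holes -> [(4, 0), (4, 7), (4, 8), (4, 15), (7, 0), (7, 7), (7, 8), (7, 15)]
Unfold 4 (reflect across h@4): 16 holes -> [(0, 0), (0, 7), (0, 8), (0, 15), (3, 0), (3, 7), (3, 8), (3, 15), (4, 0), (4, 7), (4, 8), (4, 15), (7, 0), (7, 7), (7, 8), (7, 15)]

Answer: O......OO......O
................
................
O......OO......O
O......OO......O
................
................
O......OO......O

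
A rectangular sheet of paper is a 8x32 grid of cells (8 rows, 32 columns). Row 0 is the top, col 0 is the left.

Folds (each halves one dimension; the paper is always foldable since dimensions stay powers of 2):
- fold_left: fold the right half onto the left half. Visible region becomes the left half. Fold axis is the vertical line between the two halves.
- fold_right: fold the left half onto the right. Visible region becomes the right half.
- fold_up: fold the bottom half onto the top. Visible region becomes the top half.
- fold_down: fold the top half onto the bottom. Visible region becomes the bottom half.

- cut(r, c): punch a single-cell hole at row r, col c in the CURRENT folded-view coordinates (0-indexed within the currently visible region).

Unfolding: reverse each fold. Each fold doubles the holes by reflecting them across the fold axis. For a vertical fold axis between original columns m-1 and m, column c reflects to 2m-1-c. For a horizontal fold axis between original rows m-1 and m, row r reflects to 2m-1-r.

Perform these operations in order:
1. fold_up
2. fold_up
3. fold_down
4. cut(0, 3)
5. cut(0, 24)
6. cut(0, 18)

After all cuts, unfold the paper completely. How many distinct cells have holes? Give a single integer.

Answer: 24

Derivation:
Op 1 fold_up: fold axis h@4; visible region now rows[0,4) x cols[0,32) = 4x32
Op 2 fold_up: fold axis h@2; visible region now rows[0,2) x cols[0,32) = 2x32
Op 3 fold_down: fold axis h@1; visible region now rows[1,2) x cols[0,32) = 1x32
Op 4 cut(0, 3): punch at orig (1,3); cuts so far [(1, 3)]; region rows[1,2) x cols[0,32) = 1x32
Op 5 cut(0, 24): punch at orig (1,24); cuts so far [(1, 3), (1, 24)]; region rows[1,2) x cols[0,32) = 1x32
Op 6 cut(0, 18): punch at orig (1,18); cuts so far [(1, 3), (1, 18), (1, 24)]; region rows[1,2) x cols[0,32) = 1x32
Unfold 1 (reflect across h@1): 6 holes -> [(0, 3), (0, 18), (0, 24), (1, 3), (1, 18), (1, 24)]
Unfold 2 (reflect across h@2): 12 holes -> [(0, 3), (0, 18), (0, 24), (1, 3), (1, 18), (1, 24), (2, 3), (2, 18), (2, 24), (3, 3), (3, 18), (3, 24)]
Unfold 3 (reflect across h@4): 24 holes -> [(0, 3), (0, 18), (0, 24), (1, 3), (1, 18), (1, 24), (2, 3), (2, 18), (2, 24), (3, 3), (3, 18), (3, 24), (4, 3), (4, 18), (4, 24), (5, 3), (5, 18), (5, 24), (6, 3), (6, 18), (6, 24), (7, 3), (7, 18), (7, 24)]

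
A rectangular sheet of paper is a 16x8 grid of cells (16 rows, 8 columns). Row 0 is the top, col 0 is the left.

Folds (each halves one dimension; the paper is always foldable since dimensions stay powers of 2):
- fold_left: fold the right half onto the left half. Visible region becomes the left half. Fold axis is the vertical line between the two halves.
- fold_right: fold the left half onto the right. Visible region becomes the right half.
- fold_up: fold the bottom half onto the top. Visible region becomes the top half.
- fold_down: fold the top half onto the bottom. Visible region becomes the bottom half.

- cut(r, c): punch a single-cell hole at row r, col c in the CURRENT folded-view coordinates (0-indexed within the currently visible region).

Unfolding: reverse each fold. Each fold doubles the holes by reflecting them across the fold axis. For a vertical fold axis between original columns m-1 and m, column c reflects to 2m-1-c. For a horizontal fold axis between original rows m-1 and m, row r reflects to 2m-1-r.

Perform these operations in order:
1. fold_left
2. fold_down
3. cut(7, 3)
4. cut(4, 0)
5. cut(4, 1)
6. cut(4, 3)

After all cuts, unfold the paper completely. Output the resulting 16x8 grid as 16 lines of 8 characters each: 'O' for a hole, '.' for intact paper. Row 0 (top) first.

Answer: ...OO...
........
........
OO.OO.OO
........
........
........
........
........
........
........
........
OO.OO.OO
........
........
...OO...

Derivation:
Op 1 fold_left: fold axis v@4; visible region now rows[0,16) x cols[0,4) = 16x4
Op 2 fold_down: fold axis h@8; visible region now rows[8,16) x cols[0,4) = 8x4
Op 3 cut(7, 3): punch at orig (15,3); cuts so far [(15, 3)]; region rows[8,16) x cols[0,4) = 8x4
Op 4 cut(4, 0): punch at orig (12,0); cuts so far [(12, 0), (15, 3)]; region rows[8,16) x cols[0,4) = 8x4
Op 5 cut(4, 1): punch at orig (12,1); cuts so far [(12, 0), (12, 1), (15, 3)]; region rows[8,16) x cols[0,4) = 8x4
Op 6 cut(4, 3): punch at orig (12,3); cuts so far [(12, 0), (12, 1), (12, 3), (15, 3)]; region rows[8,16) x cols[0,4) = 8x4
Unfold 1 (reflect across h@8): 8 holes -> [(0, 3), (3, 0), (3, 1), (3, 3), (12, 0), (12, 1), (12, 3), (15, 3)]
Unfold 2 (reflect across v@4): 16 holes -> [(0, 3), (0, 4), (3, 0), (3, 1), (3, 3), (3, 4), (3, 6), (3, 7), (12, 0), (12, 1), (12, 3), (12, 4), (12, 6), (12, 7), (15, 3), (15, 4)]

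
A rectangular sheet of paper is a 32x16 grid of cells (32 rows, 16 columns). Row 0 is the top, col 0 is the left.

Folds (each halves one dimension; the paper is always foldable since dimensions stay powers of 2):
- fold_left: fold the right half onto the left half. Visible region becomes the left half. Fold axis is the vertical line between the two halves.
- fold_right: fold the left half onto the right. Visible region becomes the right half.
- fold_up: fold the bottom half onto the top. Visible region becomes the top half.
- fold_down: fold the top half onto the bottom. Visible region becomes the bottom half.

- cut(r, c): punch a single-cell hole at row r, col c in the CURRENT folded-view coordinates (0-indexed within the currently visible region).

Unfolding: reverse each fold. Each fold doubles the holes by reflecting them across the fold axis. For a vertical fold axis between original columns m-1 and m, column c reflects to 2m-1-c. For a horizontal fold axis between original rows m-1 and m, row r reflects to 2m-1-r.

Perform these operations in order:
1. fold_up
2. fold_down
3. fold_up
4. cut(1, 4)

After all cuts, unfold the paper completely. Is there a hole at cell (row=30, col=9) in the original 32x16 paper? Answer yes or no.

Answer: no

Derivation:
Op 1 fold_up: fold axis h@16; visible region now rows[0,16) x cols[0,16) = 16x16
Op 2 fold_down: fold axis h@8; visible region now rows[8,16) x cols[0,16) = 8x16
Op 3 fold_up: fold axis h@12; visible region now rows[8,12) x cols[0,16) = 4x16
Op 4 cut(1, 4): punch at orig (9,4); cuts so far [(9, 4)]; region rows[8,12) x cols[0,16) = 4x16
Unfold 1 (reflect across h@12): 2 holes -> [(9, 4), (14, 4)]
Unfold 2 (reflect across h@8): 4 holes -> [(1, 4), (6, 4), (9, 4), (14, 4)]
Unfold 3 (reflect across h@16): 8 holes -> [(1, 4), (6, 4), (9, 4), (14, 4), (17, 4), (22, 4), (25, 4), (30, 4)]
Holes: [(1, 4), (6, 4), (9, 4), (14, 4), (17, 4), (22, 4), (25, 4), (30, 4)]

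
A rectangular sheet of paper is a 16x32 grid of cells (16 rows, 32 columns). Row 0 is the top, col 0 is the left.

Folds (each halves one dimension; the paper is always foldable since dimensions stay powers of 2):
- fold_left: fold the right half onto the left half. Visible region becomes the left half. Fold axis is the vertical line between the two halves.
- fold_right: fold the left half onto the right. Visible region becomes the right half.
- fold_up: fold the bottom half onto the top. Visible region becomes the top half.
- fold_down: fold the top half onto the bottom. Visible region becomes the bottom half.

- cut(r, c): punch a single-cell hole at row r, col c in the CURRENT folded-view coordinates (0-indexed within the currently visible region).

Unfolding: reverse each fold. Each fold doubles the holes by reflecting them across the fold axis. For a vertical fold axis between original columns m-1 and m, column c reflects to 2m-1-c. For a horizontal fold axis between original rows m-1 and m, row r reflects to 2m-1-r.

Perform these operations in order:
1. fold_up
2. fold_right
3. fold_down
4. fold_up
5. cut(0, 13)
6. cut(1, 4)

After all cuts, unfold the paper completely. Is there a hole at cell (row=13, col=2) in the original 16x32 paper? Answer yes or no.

Op 1 fold_up: fold axis h@8; visible region now rows[0,8) x cols[0,32) = 8x32
Op 2 fold_right: fold axis v@16; visible region now rows[0,8) x cols[16,32) = 8x16
Op 3 fold_down: fold axis h@4; visible region now rows[4,8) x cols[16,32) = 4x16
Op 4 fold_up: fold axis h@6; visible region now rows[4,6) x cols[16,32) = 2x16
Op 5 cut(0, 13): punch at orig (4,29); cuts so far [(4, 29)]; region rows[4,6) x cols[16,32) = 2x16
Op 6 cut(1, 4): punch at orig (5,20); cuts so far [(4, 29), (5, 20)]; region rows[4,6) x cols[16,32) = 2x16
Unfold 1 (reflect across h@6): 4 holes -> [(4, 29), (5, 20), (6, 20), (7, 29)]
Unfold 2 (reflect across h@4): 8 holes -> [(0, 29), (1, 20), (2, 20), (3, 29), (4, 29), (5, 20), (6, 20), (7, 29)]
Unfold 3 (reflect across v@16): 16 holes -> [(0, 2), (0, 29), (1, 11), (1, 20), (2, 11), (2, 20), (3, 2), (3, 29), (4, 2), (4, 29), (5, 11), (5, 20), (6, 11), (6, 20), (7, 2), (7, 29)]
Unfold 4 (reflect across h@8): 32 holes -> [(0, 2), (0, 29), (1, 11), (1, 20), (2, 11), (2, 20), (3, 2), (3, 29), (4, 2), (4, 29), (5, 11), (5, 20), (6, 11), (6, 20), (7, 2), (7, 29), (8, 2), (8, 29), (9, 11), (9, 20), (10, 11), (10, 20), (11, 2), (11, 29), (12, 2), (12, 29), (13, 11), (13, 20), (14, 11), (14, 20), (15, 2), (15, 29)]
Holes: [(0, 2), (0, 29), (1, 11), (1, 20), (2, 11), (2, 20), (3, 2), (3, 29), (4, 2), (4, 29), (5, 11), (5, 20), (6, 11), (6, 20), (7, 2), (7, 29), (8, 2), (8, 29), (9, 11), (9, 20), (10, 11), (10, 20), (11, 2), (11, 29), (12, 2), (12, 29), (13, 11), (13, 20), (14, 11), (14, 20), (15, 2), (15, 29)]

Answer: no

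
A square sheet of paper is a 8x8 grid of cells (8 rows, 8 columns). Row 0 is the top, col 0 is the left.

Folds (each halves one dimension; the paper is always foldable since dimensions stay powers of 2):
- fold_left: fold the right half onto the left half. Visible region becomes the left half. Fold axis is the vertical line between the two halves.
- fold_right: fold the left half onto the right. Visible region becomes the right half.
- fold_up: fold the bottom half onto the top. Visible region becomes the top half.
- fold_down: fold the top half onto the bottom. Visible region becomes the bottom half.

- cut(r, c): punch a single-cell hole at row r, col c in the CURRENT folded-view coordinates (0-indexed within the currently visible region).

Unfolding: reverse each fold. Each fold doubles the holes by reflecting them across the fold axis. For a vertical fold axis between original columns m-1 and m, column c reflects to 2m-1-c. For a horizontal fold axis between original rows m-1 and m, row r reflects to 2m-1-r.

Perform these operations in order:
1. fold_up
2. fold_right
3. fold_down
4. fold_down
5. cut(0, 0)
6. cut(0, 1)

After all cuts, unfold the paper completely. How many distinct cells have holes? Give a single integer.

Op 1 fold_up: fold axis h@4; visible region now rows[0,4) x cols[0,8) = 4x8
Op 2 fold_right: fold axis v@4; visible region now rows[0,4) x cols[4,8) = 4x4
Op 3 fold_down: fold axis h@2; visible region now rows[2,4) x cols[4,8) = 2x4
Op 4 fold_down: fold axis h@3; visible region now rows[3,4) x cols[4,8) = 1x4
Op 5 cut(0, 0): punch at orig (3,4); cuts so far [(3, 4)]; region rows[3,4) x cols[4,8) = 1x4
Op 6 cut(0, 1): punch at orig (3,5); cuts so far [(3, 4), (3, 5)]; region rows[3,4) x cols[4,8) = 1x4
Unfold 1 (reflect across h@3): 4 holes -> [(2, 4), (2, 5), (3, 4), (3, 5)]
Unfold 2 (reflect across h@2): 8 holes -> [(0, 4), (0, 5), (1, 4), (1, 5), (2, 4), (2, 5), (3, 4), (3, 5)]
Unfold 3 (reflect across v@4): 16 holes -> [(0, 2), (0, 3), (0, 4), (0, 5), (1, 2), (1, 3), (1, 4), (1, 5), (2, 2), (2, 3), (2, 4), (2, 5), (3, 2), (3, 3), (3, 4), (3, 5)]
Unfold 4 (reflect across h@4): 32 holes -> [(0, 2), (0, 3), (0, 4), (0, 5), (1, 2), (1, 3), (1, 4), (1, 5), (2, 2), (2, 3), (2, 4), (2, 5), (3, 2), (3, 3), (3, 4), (3, 5), (4, 2), (4, 3), (4, 4), (4, 5), (5, 2), (5, 3), (5, 4), (5, 5), (6, 2), (6, 3), (6, 4), (6, 5), (7, 2), (7, 3), (7, 4), (7, 5)]

Answer: 32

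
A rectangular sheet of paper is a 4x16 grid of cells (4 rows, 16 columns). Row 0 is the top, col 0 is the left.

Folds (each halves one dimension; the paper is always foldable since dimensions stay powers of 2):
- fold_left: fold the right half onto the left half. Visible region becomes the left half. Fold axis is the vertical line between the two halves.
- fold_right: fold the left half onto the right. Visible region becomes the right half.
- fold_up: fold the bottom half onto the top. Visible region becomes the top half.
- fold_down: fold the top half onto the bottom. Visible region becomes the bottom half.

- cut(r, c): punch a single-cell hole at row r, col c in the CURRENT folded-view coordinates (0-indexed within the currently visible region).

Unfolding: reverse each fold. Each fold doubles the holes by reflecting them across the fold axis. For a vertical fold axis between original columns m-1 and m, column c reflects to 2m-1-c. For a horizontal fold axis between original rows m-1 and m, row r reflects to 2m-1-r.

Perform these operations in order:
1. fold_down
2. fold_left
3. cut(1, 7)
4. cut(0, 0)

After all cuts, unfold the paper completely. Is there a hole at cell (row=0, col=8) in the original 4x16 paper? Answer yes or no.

Answer: yes

Derivation:
Op 1 fold_down: fold axis h@2; visible region now rows[2,4) x cols[0,16) = 2x16
Op 2 fold_left: fold axis v@8; visible region now rows[2,4) x cols[0,8) = 2x8
Op 3 cut(1, 7): punch at orig (3,7); cuts so far [(3, 7)]; region rows[2,4) x cols[0,8) = 2x8
Op 4 cut(0, 0): punch at orig (2,0); cuts so far [(2, 0), (3, 7)]; region rows[2,4) x cols[0,8) = 2x8
Unfold 1 (reflect across v@8): 4 holes -> [(2, 0), (2, 15), (3, 7), (3, 8)]
Unfold 2 (reflect across h@2): 8 holes -> [(0, 7), (0, 8), (1, 0), (1, 15), (2, 0), (2, 15), (3, 7), (3, 8)]
Holes: [(0, 7), (0, 8), (1, 0), (1, 15), (2, 0), (2, 15), (3, 7), (3, 8)]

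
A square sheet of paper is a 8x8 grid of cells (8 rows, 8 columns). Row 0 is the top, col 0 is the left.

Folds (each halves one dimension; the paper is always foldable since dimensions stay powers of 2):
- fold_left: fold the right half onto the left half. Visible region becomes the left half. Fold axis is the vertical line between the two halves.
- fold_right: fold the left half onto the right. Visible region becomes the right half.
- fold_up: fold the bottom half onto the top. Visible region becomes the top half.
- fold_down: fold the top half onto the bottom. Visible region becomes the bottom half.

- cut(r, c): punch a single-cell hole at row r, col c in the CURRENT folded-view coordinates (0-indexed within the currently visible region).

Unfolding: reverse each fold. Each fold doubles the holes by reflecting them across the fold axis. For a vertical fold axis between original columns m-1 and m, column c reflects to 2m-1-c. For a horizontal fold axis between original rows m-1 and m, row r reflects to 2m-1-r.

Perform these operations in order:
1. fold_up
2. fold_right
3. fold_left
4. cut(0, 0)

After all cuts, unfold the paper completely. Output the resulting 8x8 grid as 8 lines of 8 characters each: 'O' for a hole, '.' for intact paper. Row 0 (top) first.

Op 1 fold_up: fold axis h@4; visible region now rows[0,4) x cols[0,8) = 4x8
Op 2 fold_right: fold axis v@4; visible region now rows[0,4) x cols[4,8) = 4x4
Op 3 fold_left: fold axis v@6; visible region now rows[0,4) x cols[4,6) = 4x2
Op 4 cut(0, 0): punch at orig (0,4); cuts so far [(0, 4)]; region rows[0,4) x cols[4,6) = 4x2
Unfold 1 (reflect across v@6): 2 holes -> [(0, 4), (0, 7)]
Unfold 2 (reflect across v@4): 4 holes -> [(0, 0), (0, 3), (0, 4), (0, 7)]
Unfold 3 (reflect across h@4): 8 holes -> [(0, 0), (0, 3), (0, 4), (0, 7), (7, 0), (7, 3), (7, 4), (7, 7)]

Answer: O..OO..O
........
........
........
........
........
........
O..OO..O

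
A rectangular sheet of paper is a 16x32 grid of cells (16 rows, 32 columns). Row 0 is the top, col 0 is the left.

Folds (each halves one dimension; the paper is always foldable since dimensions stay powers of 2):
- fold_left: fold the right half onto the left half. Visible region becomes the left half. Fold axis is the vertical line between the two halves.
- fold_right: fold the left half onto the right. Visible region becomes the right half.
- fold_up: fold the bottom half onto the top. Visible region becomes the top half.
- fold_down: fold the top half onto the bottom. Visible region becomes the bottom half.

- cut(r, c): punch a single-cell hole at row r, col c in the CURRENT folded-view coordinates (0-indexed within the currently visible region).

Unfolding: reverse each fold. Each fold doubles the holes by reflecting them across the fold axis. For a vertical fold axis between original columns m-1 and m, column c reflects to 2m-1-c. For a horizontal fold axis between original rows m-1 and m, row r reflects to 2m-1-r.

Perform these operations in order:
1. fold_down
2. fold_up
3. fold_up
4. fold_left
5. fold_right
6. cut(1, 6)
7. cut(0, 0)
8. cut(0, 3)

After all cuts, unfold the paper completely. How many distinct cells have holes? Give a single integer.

Answer: 96

Derivation:
Op 1 fold_down: fold axis h@8; visible region now rows[8,16) x cols[0,32) = 8x32
Op 2 fold_up: fold axis h@12; visible region now rows[8,12) x cols[0,32) = 4x32
Op 3 fold_up: fold axis h@10; visible region now rows[8,10) x cols[0,32) = 2x32
Op 4 fold_left: fold axis v@16; visible region now rows[8,10) x cols[0,16) = 2x16
Op 5 fold_right: fold axis v@8; visible region now rows[8,10) x cols[8,16) = 2x8
Op 6 cut(1, 6): punch at orig (9,14); cuts so far [(9, 14)]; region rows[8,10) x cols[8,16) = 2x8
Op 7 cut(0, 0): punch at orig (8,8); cuts so far [(8, 8), (9, 14)]; region rows[8,10) x cols[8,16) = 2x8
Op 8 cut(0, 3): punch at orig (8,11); cuts so far [(8, 8), (8, 11), (9, 14)]; region rows[8,10) x cols[8,16) = 2x8
Unfold 1 (reflect across v@8): 6 holes -> [(8, 4), (8, 7), (8, 8), (8, 11), (9, 1), (9, 14)]
Unfold 2 (reflect across v@16): 12 holes -> [(8, 4), (8, 7), (8, 8), (8, 11), (8, 20), (8, 23), (8, 24), (8, 27), (9, 1), (9, 14), (9, 17), (9, 30)]
Unfold 3 (reflect across h@10): 24 holes -> [(8, 4), (8, 7), (8, 8), (8, 11), (8, 20), (8, 23), (8, 24), (8, 27), (9, 1), (9, 14), (9, 17), (9, 30), (10, 1), (10, 14), (10, 17), (10, 30), (11, 4), (11, 7), (11, 8), (11, 11), (11, 20), (11, 23), (11, 24), (11, 27)]
Unfold 4 (reflect across h@12): 48 holes -> [(8, 4), (8, 7), (8, 8), (8, 11), (8, 20), (8, 23), (8, 24), (8, 27), (9, 1), (9, 14), (9, 17), (9, 30), (10, 1), (10, 14), (10, 17), (10, 30), (11, 4), (11, 7), (11, 8), (11, 11), (11, 20), (11, 23), (11, 24), (11, 27), (12, 4), (12, 7), (12, 8), (12, 11), (12, 20), (12, 23), (12, 24), (12, 27), (13, 1), (13, 14), (13, 17), (13, 30), (14, 1), (14, 14), (14, 17), (14, 30), (15, 4), (15, 7), (15, 8), (15, 11), (15, 20), (15, 23), (15, 24), (15, 27)]
Unfold 5 (reflect across h@8): 96 holes -> [(0, 4), (0, 7), (0, 8), (0, 11), (0, 20), (0, 23), (0, 24), (0, 27), (1, 1), (1, 14), (1, 17), (1, 30), (2, 1), (2, 14), (2, 17), (2, 30), (3, 4), (3, 7), (3, 8), (3, 11), (3, 20), (3, 23), (3, 24), (3, 27), (4, 4), (4, 7), (4, 8), (4, 11), (4, 20), (4, 23), (4, 24), (4, 27), (5, 1), (5, 14), (5, 17), (5, 30), (6, 1), (6, 14), (6, 17), (6, 30), (7, 4), (7, 7), (7, 8), (7, 11), (7, 20), (7, 23), (7, 24), (7, 27), (8, 4), (8, 7), (8, 8), (8, 11), (8, 20), (8, 23), (8, 24), (8, 27), (9, 1), (9, 14), (9, 17), (9, 30), (10, 1), (10, 14), (10, 17), (10, 30), (11, 4), (11, 7), (11, 8), (11, 11), (11, 20), (11, 23), (11, 24), (11, 27), (12, 4), (12, 7), (12, 8), (12, 11), (12, 20), (12, 23), (12, 24), (12, 27), (13, 1), (13, 14), (13, 17), (13, 30), (14, 1), (14, 14), (14, 17), (14, 30), (15, 4), (15, 7), (15, 8), (15, 11), (15, 20), (15, 23), (15, 24), (15, 27)]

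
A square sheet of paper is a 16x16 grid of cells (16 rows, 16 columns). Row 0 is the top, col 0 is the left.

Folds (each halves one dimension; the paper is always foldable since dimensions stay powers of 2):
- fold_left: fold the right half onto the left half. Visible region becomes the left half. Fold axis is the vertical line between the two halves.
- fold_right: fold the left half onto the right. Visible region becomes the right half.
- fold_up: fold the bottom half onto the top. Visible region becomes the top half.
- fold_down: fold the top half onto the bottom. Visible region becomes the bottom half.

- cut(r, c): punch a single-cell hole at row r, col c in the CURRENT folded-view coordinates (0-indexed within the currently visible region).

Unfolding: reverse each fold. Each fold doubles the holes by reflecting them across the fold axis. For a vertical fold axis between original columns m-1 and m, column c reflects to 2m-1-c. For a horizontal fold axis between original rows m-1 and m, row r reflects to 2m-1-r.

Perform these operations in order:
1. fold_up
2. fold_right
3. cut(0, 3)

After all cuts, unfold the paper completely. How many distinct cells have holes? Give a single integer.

Answer: 4

Derivation:
Op 1 fold_up: fold axis h@8; visible region now rows[0,8) x cols[0,16) = 8x16
Op 2 fold_right: fold axis v@8; visible region now rows[0,8) x cols[8,16) = 8x8
Op 3 cut(0, 3): punch at orig (0,11); cuts so far [(0, 11)]; region rows[0,8) x cols[8,16) = 8x8
Unfold 1 (reflect across v@8): 2 holes -> [(0, 4), (0, 11)]
Unfold 2 (reflect across h@8): 4 holes -> [(0, 4), (0, 11), (15, 4), (15, 11)]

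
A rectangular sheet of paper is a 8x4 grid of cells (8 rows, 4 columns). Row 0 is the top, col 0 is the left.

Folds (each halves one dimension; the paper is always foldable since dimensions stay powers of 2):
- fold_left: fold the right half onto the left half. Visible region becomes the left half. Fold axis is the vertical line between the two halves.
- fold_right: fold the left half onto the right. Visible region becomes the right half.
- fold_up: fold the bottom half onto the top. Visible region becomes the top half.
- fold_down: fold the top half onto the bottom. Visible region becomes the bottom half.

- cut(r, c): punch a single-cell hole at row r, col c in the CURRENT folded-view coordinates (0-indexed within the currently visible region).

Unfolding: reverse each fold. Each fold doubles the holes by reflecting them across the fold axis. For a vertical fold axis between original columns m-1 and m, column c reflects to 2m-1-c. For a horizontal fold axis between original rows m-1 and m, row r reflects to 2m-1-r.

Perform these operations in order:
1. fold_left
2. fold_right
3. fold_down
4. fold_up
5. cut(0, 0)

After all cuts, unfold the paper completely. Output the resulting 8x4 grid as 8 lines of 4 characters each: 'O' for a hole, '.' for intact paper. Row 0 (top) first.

Op 1 fold_left: fold axis v@2; visible region now rows[0,8) x cols[0,2) = 8x2
Op 2 fold_right: fold axis v@1; visible region now rows[0,8) x cols[1,2) = 8x1
Op 3 fold_down: fold axis h@4; visible region now rows[4,8) x cols[1,2) = 4x1
Op 4 fold_up: fold axis h@6; visible region now rows[4,6) x cols[1,2) = 2x1
Op 5 cut(0, 0): punch at orig (4,1); cuts so far [(4, 1)]; region rows[4,6) x cols[1,2) = 2x1
Unfold 1 (reflect across h@6): 2 holes -> [(4, 1), (7, 1)]
Unfold 2 (reflect across h@4): 4 holes -> [(0, 1), (3, 1), (4, 1), (7, 1)]
Unfold 3 (reflect across v@1): 8 holes -> [(0, 0), (0, 1), (3, 0), (3, 1), (4, 0), (4, 1), (7, 0), (7, 1)]
Unfold 4 (reflect across v@2): 16 holes -> [(0, 0), (0, 1), (0, 2), (0, 3), (3, 0), (3, 1), (3, 2), (3, 3), (4, 0), (4, 1), (4, 2), (4, 3), (7, 0), (7, 1), (7, 2), (7, 3)]

Answer: OOOO
....
....
OOOO
OOOO
....
....
OOOO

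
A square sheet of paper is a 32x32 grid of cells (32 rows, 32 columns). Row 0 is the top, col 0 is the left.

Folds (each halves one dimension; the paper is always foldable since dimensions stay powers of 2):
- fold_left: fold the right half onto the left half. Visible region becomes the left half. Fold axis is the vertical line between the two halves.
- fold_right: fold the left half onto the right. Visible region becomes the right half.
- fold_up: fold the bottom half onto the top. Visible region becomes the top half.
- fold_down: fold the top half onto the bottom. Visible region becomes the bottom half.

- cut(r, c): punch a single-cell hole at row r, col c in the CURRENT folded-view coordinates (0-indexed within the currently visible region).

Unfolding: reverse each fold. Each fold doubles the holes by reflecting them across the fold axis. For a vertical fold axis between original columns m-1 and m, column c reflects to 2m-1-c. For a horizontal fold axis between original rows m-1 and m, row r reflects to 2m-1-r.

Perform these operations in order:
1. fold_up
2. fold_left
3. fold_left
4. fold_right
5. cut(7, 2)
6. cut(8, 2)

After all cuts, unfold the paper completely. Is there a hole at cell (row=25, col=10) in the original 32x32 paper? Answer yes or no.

Op 1 fold_up: fold axis h@16; visible region now rows[0,16) x cols[0,32) = 16x32
Op 2 fold_left: fold axis v@16; visible region now rows[0,16) x cols[0,16) = 16x16
Op 3 fold_left: fold axis v@8; visible region now rows[0,16) x cols[0,8) = 16x8
Op 4 fold_right: fold axis v@4; visible region now rows[0,16) x cols[4,8) = 16x4
Op 5 cut(7, 2): punch at orig (7,6); cuts so far [(7, 6)]; region rows[0,16) x cols[4,8) = 16x4
Op 6 cut(8, 2): punch at orig (8,6); cuts so far [(7, 6), (8, 6)]; region rows[0,16) x cols[4,8) = 16x4
Unfold 1 (reflect across v@4): 4 holes -> [(7, 1), (7, 6), (8, 1), (8, 6)]
Unfold 2 (reflect across v@8): 8 holes -> [(7, 1), (7, 6), (7, 9), (7, 14), (8, 1), (8, 6), (8, 9), (8, 14)]
Unfold 3 (reflect across v@16): 16 holes -> [(7, 1), (7, 6), (7, 9), (7, 14), (7, 17), (7, 22), (7, 25), (7, 30), (8, 1), (8, 6), (8, 9), (8, 14), (8, 17), (8, 22), (8, 25), (8, 30)]
Unfold 4 (reflect across h@16): 32 holes -> [(7, 1), (7, 6), (7, 9), (7, 14), (7, 17), (7, 22), (7, 25), (7, 30), (8, 1), (8, 6), (8, 9), (8, 14), (8, 17), (8, 22), (8, 25), (8, 30), (23, 1), (23, 6), (23, 9), (23, 14), (23, 17), (23, 22), (23, 25), (23, 30), (24, 1), (24, 6), (24, 9), (24, 14), (24, 17), (24, 22), (24, 25), (24, 30)]
Holes: [(7, 1), (7, 6), (7, 9), (7, 14), (7, 17), (7, 22), (7, 25), (7, 30), (8, 1), (8, 6), (8, 9), (8, 14), (8, 17), (8, 22), (8, 25), (8, 30), (23, 1), (23, 6), (23, 9), (23, 14), (23, 17), (23, 22), (23, 25), (23, 30), (24, 1), (24, 6), (24, 9), (24, 14), (24, 17), (24, 22), (24, 25), (24, 30)]

Answer: no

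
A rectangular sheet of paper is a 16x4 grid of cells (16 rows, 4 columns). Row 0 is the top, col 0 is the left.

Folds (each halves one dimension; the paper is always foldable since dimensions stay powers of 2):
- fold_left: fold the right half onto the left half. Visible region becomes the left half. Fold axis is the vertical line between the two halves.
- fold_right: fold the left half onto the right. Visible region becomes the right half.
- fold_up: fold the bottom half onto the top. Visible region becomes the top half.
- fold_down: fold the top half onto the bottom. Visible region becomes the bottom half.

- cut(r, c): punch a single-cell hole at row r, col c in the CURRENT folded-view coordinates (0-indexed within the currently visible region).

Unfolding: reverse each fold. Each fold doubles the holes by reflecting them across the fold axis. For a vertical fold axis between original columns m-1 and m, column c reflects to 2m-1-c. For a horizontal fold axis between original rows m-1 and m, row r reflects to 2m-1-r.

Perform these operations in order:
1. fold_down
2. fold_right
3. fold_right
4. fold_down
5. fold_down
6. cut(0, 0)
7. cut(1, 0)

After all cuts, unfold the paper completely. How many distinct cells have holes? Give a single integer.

Answer: 64

Derivation:
Op 1 fold_down: fold axis h@8; visible region now rows[8,16) x cols[0,4) = 8x4
Op 2 fold_right: fold axis v@2; visible region now rows[8,16) x cols[2,4) = 8x2
Op 3 fold_right: fold axis v@3; visible region now rows[8,16) x cols[3,4) = 8x1
Op 4 fold_down: fold axis h@12; visible region now rows[12,16) x cols[3,4) = 4x1
Op 5 fold_down: fold axis h@14; visible region now rows[14,16) x cols[3,4) = 2x1
Op 6 cut(0, 0): punch at orig (14,3); cuts so far [(14, 3)]; region rows[14,16) x cols[3,4) = 2x1
Op 7 cut(1, 0): punch at orig (15,3); cuts so far [(14, 3), (15, 3)]; region rows[14,16) x cols[3,4) = 2x1
Unfold 1 (reflect across h@14): 4 holes -> [(12, 3), (13, 3), (14, 3), (15, 3)]
Unfold 2 (reflect across h@12): 8 holes -> [(8, 3), (9, 3), (10, 3), (11, 3), (12, 3), (13, 3), (14, 3), (15, 3)]
Unfold 3 (reflect across v@3): 16 holes -> [(8, 2), (8, 3), (9, 2), (9, 3), (10, 2), (10, 3), (11, 2), (11, 3), (12, 2), (12, 3), (13, 2), (13, 3), (14, 2), (14, 3), (15, 2), (15, 3)]
Unfold 4 (reflect across v@2): 32 holes -> [(8, 0), (8, 1), (8, 2), (8, 3), (9, 0), (9, 1), (9, 2), (9, 3), (10, 0), (10, 1), (10, 2), (10, 3), (11, 0), (11, 1), (11, 2), (11, 3), (12, 0), (12, 1), (12, 2), (12, 3), (13, 0), (13, 1), (13, 2), (13, 3), (14, 0), (14, 1), (14, 2), (14, 3), (15, 0), (15, 1), (15, 2), (15, 3)]
Unfold 5 (reflect across h@8): 64 holes -> [(0, 0), (0, 1), (0, 2), (0, 3), (1, 0), (1, 1), (1, 2), (1, 3), (2, 0), (2, 1), (2, 2), (2, 3), (3, 0), (3, 1), (3, 2), (3, 3), (4, 0), (4, 1), (4, 2), (4, 3), (5, 0), (5, 1), (5, 2), (5, 3), (6, 0), (6, 1), (6, 2), (6, 3), (7, 0), (7, 1), (7, 2), (7, 3), (8, 0), (8, 1), (8, 2), (8, 3), (9, 0), (9, 1), (9, 2), (9, 3), (10, 0), (10, 1), (10, 2), (10, 3), (11, 0), (11, 1), (11, 2), (11, 3), (12, 0), (12, 1), (12, 2), (12, 3), (13, 0), (13, 1), (13, 2), (13, 3), (14, 0), (14, 1), (14, 2), (14, 3), (15, 0), (15, 1), (15, 2), (15, 3)]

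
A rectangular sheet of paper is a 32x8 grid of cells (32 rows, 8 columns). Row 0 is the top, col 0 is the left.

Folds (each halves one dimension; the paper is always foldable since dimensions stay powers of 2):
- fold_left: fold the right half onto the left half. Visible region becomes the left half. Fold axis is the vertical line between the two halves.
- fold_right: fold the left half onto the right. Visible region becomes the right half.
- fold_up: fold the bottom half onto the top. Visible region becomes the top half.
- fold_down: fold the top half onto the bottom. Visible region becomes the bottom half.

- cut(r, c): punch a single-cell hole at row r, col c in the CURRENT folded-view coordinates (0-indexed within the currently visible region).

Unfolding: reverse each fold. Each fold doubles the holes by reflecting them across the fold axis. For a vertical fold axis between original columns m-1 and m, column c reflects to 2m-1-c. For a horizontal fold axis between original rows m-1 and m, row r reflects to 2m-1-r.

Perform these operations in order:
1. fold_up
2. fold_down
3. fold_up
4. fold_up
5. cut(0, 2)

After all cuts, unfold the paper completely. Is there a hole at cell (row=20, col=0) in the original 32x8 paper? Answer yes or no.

Answer: no

Derivation:
Op 1 fold_up: fold axis h@16; visible region now rows[0,16) x cols[0,8) = 16x8
Op 2 fold_down: fold axis h@8; visible region now rows[8,16) x cols[0,8) = 8x8
Op 3 fold_up: fold axis h@12; visible region now rows[8,12) x cols[0,8) = 4x8
Op 4 fold_up: fold axis h@10; visible region now rows[8,10) x cols[0,8) = 2x8
Op 5 cut(0, 2): punch at orig (8,2); cuts so far [(8, 2)]; region rows[8,10) x cols[0,8) = 2x8
Unfold 1 (reflect across h@10): 2 holes -> [(8, 2), (11, 2)]
Unfold 2 (reflect across h@12): 4 holes -> [(8, 2), (11, 2), (12, 2), (15, 2)]
Unfold 3 (reflect across h@8): 8 holes -> [(0, 2), (3, 2), (4, 2), (7, 2), (8, 2), (11, 2), (12, 2), (15, 2)]
Unfold 4 (reflect across h@16): 16 holes -> [(0, 2), (3, 2), (4, 2), (7, 2), (8, 2), (11, 2), (12, 2), (15, 2), (16, 2), (19, 2), (20, 2), (23, 2), (24, 2), (27, 2), (28, 2), (31, 2)]
Holes: [(0, 2), (3, 2), (4, 2), (7, 2), (8, 2), (11, 2), (12, 2), (15, 2), (16, 2), (19, 2), (20, 2), (23, 2), (24, 2), (27, 2), (28, 2), (31, 2)]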